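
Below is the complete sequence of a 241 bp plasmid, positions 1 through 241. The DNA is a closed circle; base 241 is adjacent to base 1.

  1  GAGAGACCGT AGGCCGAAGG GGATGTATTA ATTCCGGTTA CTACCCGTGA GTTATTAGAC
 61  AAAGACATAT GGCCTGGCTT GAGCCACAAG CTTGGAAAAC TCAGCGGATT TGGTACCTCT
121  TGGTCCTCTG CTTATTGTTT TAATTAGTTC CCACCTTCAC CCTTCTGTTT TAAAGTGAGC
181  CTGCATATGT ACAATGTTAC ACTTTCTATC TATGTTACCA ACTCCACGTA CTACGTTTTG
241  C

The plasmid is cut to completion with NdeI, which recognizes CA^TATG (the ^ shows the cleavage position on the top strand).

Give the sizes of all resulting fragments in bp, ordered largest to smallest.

NdeI sites (CATATG) start at positions 66, 184.
NdeI cuts after base 2 of each site, so after positions 67, 185.
Circular molecule, 2 cuts → 2 fragments:
  68–185 → 118 bp
  186–241 then 1–67 → 56 + 67 = 123 bp
Sorted largest to smallest: 123, 118 bp.

123, 118 bp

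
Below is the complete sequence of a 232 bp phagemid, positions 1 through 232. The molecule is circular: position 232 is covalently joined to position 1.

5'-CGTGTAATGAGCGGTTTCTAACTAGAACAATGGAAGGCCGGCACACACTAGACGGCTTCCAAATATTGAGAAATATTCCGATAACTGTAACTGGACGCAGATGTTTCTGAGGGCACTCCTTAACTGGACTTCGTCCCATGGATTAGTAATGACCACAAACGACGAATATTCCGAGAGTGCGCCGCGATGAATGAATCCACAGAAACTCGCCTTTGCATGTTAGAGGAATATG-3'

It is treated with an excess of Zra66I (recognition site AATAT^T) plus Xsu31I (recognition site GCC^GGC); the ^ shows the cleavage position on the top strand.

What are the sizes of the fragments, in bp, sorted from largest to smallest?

102, 93, 27, 10 bp

Zra66I sites (AATATT) start at positions 62, 72, 165.
Zra66I cuts after base 5 of each site (before the last base), so after positions 66, 76, 169.
The Xsu31I site (GCCGGC) starts at position 37.
Xsu31I cuts after base 3 of each site, so after position 39.
Combined cut positions: 39, 66, 76, 169.
Circular molecule, 4 cuts → 4 fragments:
  40–66 → 27 bp
  67–76 → 10 bp
  77–169 → 93 bp
  170–232 then 1–39 → 63 + 39 = 102 bp
Sorted largest to smallest: 102, 93, 27, 10 bp.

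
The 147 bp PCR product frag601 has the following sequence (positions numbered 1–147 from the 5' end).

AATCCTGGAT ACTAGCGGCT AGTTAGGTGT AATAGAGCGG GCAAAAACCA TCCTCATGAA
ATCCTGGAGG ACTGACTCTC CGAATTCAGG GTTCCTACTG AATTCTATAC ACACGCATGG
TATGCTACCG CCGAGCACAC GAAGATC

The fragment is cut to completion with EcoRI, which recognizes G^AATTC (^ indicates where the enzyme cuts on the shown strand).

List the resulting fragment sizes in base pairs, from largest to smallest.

EcoRI sites (GAATTC) start at positions 82, 100.
EcoRI cuts after the first base of each site, so after positions 82, 100.
Linear molecule, 2 cuts → 3 fragments:
  1–82 → 82 bp
  83–100 → 18 bp
  101–147 → 47 bp
Sorted largest to smallest: 82, 47, 18 bp.

82, 47, 18 bp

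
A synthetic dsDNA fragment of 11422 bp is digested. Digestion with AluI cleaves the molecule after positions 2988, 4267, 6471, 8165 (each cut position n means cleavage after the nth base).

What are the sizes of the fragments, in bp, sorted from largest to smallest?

3257, 2988, 2204, 1694, 1279 bp

Linear molecule, 4 cuts → 5 fragments:
  2988 − 0 = 2988 bp
  4267 − 2988 = 1279 bp
  6471 − 4267 = 2204 bp
  8165 − 6471 = 1694 bp
  11422 − 8165 = 3257 bp
Sorted largest to smallest: 3257, 2988, 2204, 1694, 1279 bp.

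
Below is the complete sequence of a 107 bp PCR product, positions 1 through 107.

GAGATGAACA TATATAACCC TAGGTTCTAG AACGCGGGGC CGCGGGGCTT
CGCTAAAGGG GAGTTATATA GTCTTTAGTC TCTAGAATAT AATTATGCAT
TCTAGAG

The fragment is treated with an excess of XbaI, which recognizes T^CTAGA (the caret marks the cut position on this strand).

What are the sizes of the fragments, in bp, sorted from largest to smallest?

XbaI sites (TCTAGA) start at positions 26, 81, 101.
XbaI cuts after the first base of each site, so after positions 26, 81, 101.
Linear molecule, 3 cuts → 4 fragments:
  1–26 → 26 bp
  27–81 → 55 bp
  82–101 → 20 bp
  102–107 → 6 bp
Sorted largest to smallest: 55, 26, 20, 6 bp.

55, 26, 20, 6 bp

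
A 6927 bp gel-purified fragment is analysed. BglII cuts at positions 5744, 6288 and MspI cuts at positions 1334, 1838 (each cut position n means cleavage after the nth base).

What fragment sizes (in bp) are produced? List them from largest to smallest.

3906, 1334, 639, 544, 504 bp

Combined cut positions (sorted): 1334, 1838, 5744, 6288.
Linear molecule, 4 cuts → 5 fragments:
  1334 − 0 = 1334 bp
  1838 − 1334 = 504 bp
  5744 − 1838 = 3906 bp
  6288 − 5744 = 544 bp
  6927 − 6288 = 639 bp
Sorted largest to smallest: 3906, 1334, 639, 544, 504 bp.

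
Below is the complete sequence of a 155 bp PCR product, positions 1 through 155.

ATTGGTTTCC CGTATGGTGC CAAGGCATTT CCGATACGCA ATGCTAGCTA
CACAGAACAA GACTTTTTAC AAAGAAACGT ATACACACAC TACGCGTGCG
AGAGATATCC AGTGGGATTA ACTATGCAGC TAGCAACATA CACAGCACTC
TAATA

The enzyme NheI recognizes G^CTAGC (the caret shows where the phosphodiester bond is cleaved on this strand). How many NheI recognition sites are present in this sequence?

GCTAGC occurs starting at positions 43, 129.
NheI cuts at 2 sites.

2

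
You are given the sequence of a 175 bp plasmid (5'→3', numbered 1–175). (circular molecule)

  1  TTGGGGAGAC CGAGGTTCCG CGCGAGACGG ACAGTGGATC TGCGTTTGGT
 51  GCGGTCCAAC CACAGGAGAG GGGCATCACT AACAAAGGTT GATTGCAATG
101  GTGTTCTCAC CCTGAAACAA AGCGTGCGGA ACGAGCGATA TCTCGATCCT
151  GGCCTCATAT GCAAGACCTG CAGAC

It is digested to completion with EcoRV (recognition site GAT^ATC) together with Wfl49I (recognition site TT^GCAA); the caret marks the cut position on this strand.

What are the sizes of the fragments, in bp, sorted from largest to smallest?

130, 45 bp

The EcoRV site (GATATC) starts at position 137.
EcoRV cuts after base 3 of each site, so after position 139.
The Wfl49I site (TTGCAA) starts at position 93.
Wfl49I cuts after base 2 of each site, so after position 94.
Combined cut positions: 94, 139.
Circular molecule, 2 cuts → 2 fragments:
  95–139 → 45 bp
  140–175 then 1–94 → 36 + 94 = 130 bp
Sorted largest to smallest: 130, 45 bp.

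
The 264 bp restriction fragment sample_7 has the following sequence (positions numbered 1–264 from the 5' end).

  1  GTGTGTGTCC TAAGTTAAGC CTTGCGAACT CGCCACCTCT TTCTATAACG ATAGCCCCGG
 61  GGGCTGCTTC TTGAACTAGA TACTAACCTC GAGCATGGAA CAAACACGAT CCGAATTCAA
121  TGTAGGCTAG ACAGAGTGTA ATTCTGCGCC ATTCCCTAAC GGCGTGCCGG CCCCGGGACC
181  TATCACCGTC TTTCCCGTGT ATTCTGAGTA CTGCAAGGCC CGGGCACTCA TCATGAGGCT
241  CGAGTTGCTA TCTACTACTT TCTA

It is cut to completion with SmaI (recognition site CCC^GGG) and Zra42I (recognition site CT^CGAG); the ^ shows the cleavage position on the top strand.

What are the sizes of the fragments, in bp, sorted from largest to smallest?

85, 58, 47, 31, 24, 19 bp

SmaI sites (CCCGGG) start at positions 56, 172, 219.
SmaI cuts after base 3 of each site, so after positions 58, 174, 221.
Zra42I sites (CTCGAG) start at positions 88, 239.
Zra42I cuts after base 2 of each site, so after positions 89, 240.
Combined cut positions: 58, 89, 174, 221, 240.
Linear molecule, 5 cuts → 6 fragments:
  1–58 → 58 bp
  59–89 → 31 bp
  90–174 → 85 bp
  175–221 → 47 bp
  222–240 → 19 bp
  241–264 → 24 bp
Sorted largest to smallest: 85, 58, 47, 31, 24, 19 bp.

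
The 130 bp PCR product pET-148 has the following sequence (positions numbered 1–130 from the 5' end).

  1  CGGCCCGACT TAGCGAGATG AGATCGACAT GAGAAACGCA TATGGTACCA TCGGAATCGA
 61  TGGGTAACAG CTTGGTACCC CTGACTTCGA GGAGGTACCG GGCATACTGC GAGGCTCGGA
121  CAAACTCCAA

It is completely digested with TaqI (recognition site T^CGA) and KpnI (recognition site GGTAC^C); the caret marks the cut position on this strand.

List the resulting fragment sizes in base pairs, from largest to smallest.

32, 24, 24, 21, 11, 9, 9 bp

TaqI sites (TCGA) start at positions 24, 57, 87.
TaqI cuts after the first base of each site, so after positions 24, 57, 87.
KpnI sites (GGTACC) start at positions 44, 74, 94.
KpnI cuts after base 5 of each site (before the last base), so after positions 48, 78, 98.
Combined cut positions: 24, 48, 57, 78, 87, 98.
Linear molecule, 6 cuts → 7 fragments:
  1–24 → 24 bp
  25–48 → 24 bp
  49–57 → 9 bp
  58–78 → 21 bp
  79–87 → 9 bp
  88–98 → 11 bp
  99–130 → 32 bp
Sorted largest to smallest: 32, 24, 24, 21, 11, 9, 9 bp.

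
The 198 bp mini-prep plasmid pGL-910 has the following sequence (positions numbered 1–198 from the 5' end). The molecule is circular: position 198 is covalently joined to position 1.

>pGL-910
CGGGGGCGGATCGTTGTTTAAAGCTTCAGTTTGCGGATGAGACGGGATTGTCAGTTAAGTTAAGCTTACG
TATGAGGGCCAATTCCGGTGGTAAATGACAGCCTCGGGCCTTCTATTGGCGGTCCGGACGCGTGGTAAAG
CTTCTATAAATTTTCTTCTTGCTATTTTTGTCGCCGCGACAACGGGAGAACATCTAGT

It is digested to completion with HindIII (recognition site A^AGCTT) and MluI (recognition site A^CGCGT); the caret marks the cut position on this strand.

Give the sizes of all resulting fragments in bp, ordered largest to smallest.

HindIII sites (AAGCTT) start at positions 21, 62, 138.
HindIII cuts after the first base of each site, so after positions 21, 62, 138.
The MluI site (ACGCGT) starts at position 128.
MluI cuts after the first base of each site, so after position 128.
Combined cut positions: 21, 62, 128, 138.
Circular molecule, 4 cuts → 4 fragments:
  22–62 → 41 bp
  63–128 → 66 bp
  129–138 → 10 bp
  139–198 then 1–21 → 60 + 21 = 81 bp
Sorted largest to smallest: 81, 66, 41, 10 bp.

81, 66, 41, 10 bp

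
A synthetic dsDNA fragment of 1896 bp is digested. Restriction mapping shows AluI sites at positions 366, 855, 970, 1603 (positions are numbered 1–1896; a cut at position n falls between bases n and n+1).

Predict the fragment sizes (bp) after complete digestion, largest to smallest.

633, 489, 366, 293, 115 bp

Linear molecule, 4 cuts → 5 fragments:
  366 − 0 = 366 bp
  855 − 366 = 489 bp
  970 − 855 = 115 bp
  1603 − 970 = 633 bp
  1896 − 1603 = 293 bp
Sorted largest to smallest: 633, 489, 366, 293, 115 bp.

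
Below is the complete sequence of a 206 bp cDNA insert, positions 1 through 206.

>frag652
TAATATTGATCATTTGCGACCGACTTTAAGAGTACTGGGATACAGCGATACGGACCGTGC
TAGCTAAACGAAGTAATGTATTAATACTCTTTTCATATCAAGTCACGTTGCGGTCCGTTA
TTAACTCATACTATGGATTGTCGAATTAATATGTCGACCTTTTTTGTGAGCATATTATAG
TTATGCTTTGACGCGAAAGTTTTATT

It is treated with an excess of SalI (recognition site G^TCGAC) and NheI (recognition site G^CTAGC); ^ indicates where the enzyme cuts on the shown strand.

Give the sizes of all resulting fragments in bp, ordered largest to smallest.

94, 59, 53 bp

The SalI site (GTCGAC) starts at position 153.
SalI cuts after the first base of each site, so after position 153.
The NheI site (GCTAGC) starts at position 59.
NheI cuts after the first base of each site, so after position 59.
Combined cut positions: 59, 153.
Linear molecule, 2 cuts → 3 fragments:
  1–59 → 59 bp
  60–153 → 94 bp
  154–206 → 53 bp
Sorted largest to smallest: 94, 59, 53 bp.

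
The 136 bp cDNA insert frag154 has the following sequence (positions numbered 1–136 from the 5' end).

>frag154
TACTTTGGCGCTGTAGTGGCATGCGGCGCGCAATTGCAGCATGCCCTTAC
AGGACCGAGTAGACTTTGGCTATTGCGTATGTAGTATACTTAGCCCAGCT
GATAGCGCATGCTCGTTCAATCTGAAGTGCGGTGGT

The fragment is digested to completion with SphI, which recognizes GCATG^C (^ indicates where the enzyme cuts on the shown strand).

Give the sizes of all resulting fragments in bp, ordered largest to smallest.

SphI sites (GCATGC) start at positions 19, 39, 107.
SphI cuts after base 5 of each site (before the last base), so after positions 23, 43, 111.
Linear molecule, 3 cuts → 4 fragments:
  1–23 → 23 bp
  24–43 → 20 bp
  44–111 → 68 bp
  112–136 → 25 bp
Sorted largest to smallest: 68, 25, 23, 20 bp.

68, 25, 23, 20 bp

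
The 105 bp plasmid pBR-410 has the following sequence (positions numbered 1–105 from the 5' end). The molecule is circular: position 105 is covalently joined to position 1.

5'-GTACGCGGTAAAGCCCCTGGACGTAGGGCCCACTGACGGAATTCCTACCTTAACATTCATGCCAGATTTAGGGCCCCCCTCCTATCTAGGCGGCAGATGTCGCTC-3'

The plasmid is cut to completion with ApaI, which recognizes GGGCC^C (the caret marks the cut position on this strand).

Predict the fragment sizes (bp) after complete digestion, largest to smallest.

60, 45 bp

ApaI sites (GGGCCC) start at positions 26, 71.
ApaI cuts after base 5 of each site (before the last base), so after positions 30, 75.
Circular molecule, 2 cuts → 2 fragments:
  31–75 → 45 bp
  76–105 then 1–30 → 30 + 30 = 60 bp
Sorted largest to smallest: 60, 45 bp.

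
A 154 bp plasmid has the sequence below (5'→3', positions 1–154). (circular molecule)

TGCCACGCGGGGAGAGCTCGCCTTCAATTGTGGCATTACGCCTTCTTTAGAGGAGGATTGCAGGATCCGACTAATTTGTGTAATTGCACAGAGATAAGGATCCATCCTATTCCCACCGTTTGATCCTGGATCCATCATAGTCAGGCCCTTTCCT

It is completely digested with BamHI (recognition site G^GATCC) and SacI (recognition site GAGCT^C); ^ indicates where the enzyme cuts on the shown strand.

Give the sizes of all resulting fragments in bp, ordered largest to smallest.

BamHI sites (GGATCC) start at positions 63, 98, 128.
BamHI cuts after the first base of each site, so after positions 63, 98, 128.
The SacI site (GAGCTC) starts at position 14.
SacI cuts after base 5 of each site (before the last base), so after position 18.
Combined cut positions: 18, 63, 98, 128.
Circular molecule, 4 cuts → 4 fragments:
  19–63 → 45 bp
  64–98 → 35 bp
  99–128 → 30 bp
  129–154 then 1–18 → 26 + 18 = 44 bp
Sorted largest to smallest: 45, 44, 35, 30 bp.

45, 44, 35, 30 bp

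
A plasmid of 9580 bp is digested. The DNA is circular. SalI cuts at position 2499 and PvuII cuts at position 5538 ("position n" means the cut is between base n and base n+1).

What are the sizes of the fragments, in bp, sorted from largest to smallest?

6541, 3039 bp

Combined cut positions (sorted): 2499, 5538.
Circular molecule, 2 cuts → 2 fragments:
  5538 − 2499 = 3039 bp
  wrap: 9580 − 5538 + 2499 = 6541 bp
Sorted largest to smallest: 6541, 3039 bp.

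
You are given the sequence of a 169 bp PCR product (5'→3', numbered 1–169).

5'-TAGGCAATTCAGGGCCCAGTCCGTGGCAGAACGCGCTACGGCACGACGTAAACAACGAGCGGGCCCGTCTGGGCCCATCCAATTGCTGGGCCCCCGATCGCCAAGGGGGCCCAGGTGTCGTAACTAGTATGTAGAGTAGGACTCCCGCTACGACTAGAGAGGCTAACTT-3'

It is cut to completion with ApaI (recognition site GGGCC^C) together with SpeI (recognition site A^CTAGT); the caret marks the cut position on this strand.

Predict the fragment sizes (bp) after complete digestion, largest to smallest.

49, 46, 19, 17, 16, 12, 10 bp

ApaI sites (GGGCCC) start at positions 12, 61, 71, 88, 107.
ApaI cuts after base 5 of each site (before the last base), so after positions 16, 65, 75, 92, 111.
The SpeI site (ACTAGT) starts at position 123.
SpeI cuts after the first base of each site, so after position 123.
Combined cut positions: 16, 65, 75, 92, 111, 123.
Linear molecule, 6 cuts → 7 fragments:
  1–16 → 16 bp
  17–65 → 49 bp
  66–75 → 10 bp
  76–92 → 17 bp
  93–111 → 19 bp
  112–123 → 12 bp
  124–169 → 46 bp
Sorted largest to smallest: 49, 46, 19, 17, 16, 12, 10 bp.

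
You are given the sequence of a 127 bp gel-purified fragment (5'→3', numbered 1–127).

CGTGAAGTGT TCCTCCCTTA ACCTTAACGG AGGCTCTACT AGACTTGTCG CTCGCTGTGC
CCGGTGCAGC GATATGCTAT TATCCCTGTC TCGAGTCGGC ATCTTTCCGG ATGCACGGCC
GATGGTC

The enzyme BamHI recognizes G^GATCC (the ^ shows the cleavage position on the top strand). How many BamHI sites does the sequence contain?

No occurrence of GGATCC is present in the sequence.
BamHI does not cut: 0 sites.

0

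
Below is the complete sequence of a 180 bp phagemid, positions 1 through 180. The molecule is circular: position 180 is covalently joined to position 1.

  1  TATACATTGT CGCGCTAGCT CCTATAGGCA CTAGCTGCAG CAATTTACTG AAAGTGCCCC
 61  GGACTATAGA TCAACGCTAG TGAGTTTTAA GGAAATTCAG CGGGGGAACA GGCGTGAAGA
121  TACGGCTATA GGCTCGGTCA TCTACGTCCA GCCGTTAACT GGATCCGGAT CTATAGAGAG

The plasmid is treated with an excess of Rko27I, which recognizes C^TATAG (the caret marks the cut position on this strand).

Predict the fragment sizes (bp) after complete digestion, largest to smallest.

Rko27I sites (CTATAG) start at positions 22, 64, 126, 171.
Rko27I cuts after the first base of each site, so after positions 22, 64, 126, 171.
Circular molecule, 4 cuts → 4 fragments:
  23–64 → 42 bp
  65–126 → 62 bp
  127–171 → 45 bp
  172–180 then 1–22 → 9 + 22 = 31 bp
Sorted largest to smallest: 62, 45, 42, 31 bp.

62, 45, 42, 31 bp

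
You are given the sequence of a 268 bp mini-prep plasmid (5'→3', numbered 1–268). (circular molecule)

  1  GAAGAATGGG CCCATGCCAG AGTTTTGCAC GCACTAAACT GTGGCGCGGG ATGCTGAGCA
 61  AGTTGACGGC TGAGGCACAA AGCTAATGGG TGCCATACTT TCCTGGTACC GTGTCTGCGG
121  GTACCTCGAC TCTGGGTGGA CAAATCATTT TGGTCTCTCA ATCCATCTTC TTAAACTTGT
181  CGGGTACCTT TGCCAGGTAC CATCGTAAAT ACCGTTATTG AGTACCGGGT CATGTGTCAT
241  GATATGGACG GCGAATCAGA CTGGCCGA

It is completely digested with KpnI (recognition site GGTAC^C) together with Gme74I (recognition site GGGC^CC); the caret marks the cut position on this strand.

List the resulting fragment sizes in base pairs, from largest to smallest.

98, 79, 63, 15, 13 bp

KpnI sites (GGTACC) start at positions 105, 120, 183, 196.
KpnI cuts after base 5 of each site (before the last base), so after positions 109, 124, 187, 200.
The Gme74I site (GGGCCC) starts at position 8.
Gme74I cuts after base 4 of each site, so after position 11.
Combined cut positions: 11, 109, 124, 187, 200.
Circular molecule, 5 cuts → 5 fragments:
  12–109 → 98 bp
  110–124 → 15 bp
  125–187 → 63 bp
  188–200 → 13 bp
  201–268 then 1–11 → 68 + 11 = 79 bp
Sorted largest to smallest: 98, 79, 63, 15, 13 bp.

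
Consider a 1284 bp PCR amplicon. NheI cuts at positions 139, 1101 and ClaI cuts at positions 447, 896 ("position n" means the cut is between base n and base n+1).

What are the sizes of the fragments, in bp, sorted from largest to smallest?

Combined cut positions (sorted): 139, 447, 896, 1101.
Linear molecule, 4 cuts → 5 fragments:
  139 − 0 = 139 bp
  447 − 139 = 308 bp
  896 − 447 = 449 bp
  1101 − 896 = 205 bp
  1284 − 1101 = 183 bp
Sorted largest to smallest: 449, 308, 205, 183, 139 bp.

449, 308, 205, 183, 139 bp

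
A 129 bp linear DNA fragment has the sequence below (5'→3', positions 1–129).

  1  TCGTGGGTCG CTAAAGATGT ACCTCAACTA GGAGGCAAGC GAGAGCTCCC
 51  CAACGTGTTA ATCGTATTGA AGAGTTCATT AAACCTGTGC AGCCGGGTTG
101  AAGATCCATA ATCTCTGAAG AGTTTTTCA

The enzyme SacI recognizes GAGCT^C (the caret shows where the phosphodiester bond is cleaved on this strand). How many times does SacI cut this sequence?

1

GAGCTC occurs starting at position 43.
SacI cuts at 1 site.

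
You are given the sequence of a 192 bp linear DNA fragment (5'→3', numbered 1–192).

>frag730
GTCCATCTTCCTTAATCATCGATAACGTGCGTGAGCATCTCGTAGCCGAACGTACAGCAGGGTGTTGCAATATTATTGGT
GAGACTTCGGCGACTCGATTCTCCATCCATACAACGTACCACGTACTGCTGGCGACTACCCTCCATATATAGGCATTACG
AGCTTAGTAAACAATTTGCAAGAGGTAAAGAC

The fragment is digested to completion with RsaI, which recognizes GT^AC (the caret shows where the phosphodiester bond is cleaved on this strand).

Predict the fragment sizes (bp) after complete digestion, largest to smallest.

68, 64, 53, 7 bp

RsaI sites (GTAC) start at positions 52, 116, 123.
RsaI cuts after base 2 of each site, so after positions 53, 117, 124.
Linear molecule, 3 cuts → 4 fragments:
  1–53 → 53 bp
  54–117 → 64 bp
  118–124 → 7 bp
  125–192 → 68 bp
Sorted largest to smallest: 68, 64, 53, 7 bp.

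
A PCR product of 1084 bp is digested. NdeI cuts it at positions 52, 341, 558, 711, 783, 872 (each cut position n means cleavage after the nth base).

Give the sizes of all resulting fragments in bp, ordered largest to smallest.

289, 217, 212, 153, 89, 72, 52 bp

Linear molecule, 6 cuts → 7 fragments:
  52 − 0 = 52 bp
  341 − 52 = 289 bp
  558 − 341 = 217 bp
  711 − 558 = 153 bp
  783 − 711 = 72 bp
  872 − 783 = 89 bp
  1084 − 872 = 212 bp
Sorted largest to smallest: 289, 217, 212, 153, 89, 72, 52 bp.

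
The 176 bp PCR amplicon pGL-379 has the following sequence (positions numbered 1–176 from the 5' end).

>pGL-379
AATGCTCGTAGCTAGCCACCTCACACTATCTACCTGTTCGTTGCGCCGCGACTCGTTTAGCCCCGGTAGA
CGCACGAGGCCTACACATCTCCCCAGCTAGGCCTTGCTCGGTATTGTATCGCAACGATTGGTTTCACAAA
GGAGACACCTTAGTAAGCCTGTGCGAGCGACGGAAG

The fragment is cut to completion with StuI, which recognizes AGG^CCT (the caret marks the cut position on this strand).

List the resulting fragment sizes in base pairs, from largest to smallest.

79, 75, 22 bp

StuI sites (AGGCCT) start at positions 77, 99.
StuI cuts after base 3 of each site, so after positions 79, 101.
Linear molecule, 2 cuts → 3 fragments:
  1–79 → 79 bp
  80–101 → 22 bp
  102–176 → 75 bp
Sorted largest to smallest: 79, 75, 22 bp.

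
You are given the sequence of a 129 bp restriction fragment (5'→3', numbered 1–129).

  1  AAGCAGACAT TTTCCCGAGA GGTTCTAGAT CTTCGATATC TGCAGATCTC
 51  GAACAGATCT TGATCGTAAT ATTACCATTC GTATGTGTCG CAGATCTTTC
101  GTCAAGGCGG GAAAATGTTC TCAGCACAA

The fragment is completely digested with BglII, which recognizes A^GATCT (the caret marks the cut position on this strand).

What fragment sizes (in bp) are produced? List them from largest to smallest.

BglII sites (AGATCT) start at positions 27, 44, 55, 92.
BglII cuts after the first base of each site, so after positions 27, 44, 55, 92.
Linear molecule, 4 cuts → 5 fragments:
  1–27 → 27 bp
  28–44 → 17 bp
  45–55 → 11 bp
  56–92 → 37 bp
  93–129 → 37 bp
Sorted largest to smallest: 37, 37, 27, 17, 11 bp.

37, 37, 27, 17, 11 bp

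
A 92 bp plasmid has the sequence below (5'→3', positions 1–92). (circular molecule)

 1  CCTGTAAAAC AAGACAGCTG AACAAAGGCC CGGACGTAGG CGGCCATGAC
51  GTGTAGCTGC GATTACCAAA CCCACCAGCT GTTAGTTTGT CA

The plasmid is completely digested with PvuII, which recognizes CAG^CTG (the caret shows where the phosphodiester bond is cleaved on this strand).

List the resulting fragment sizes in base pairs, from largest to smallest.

61, 31 bp

PvuII sites (CAGCTG) start at positions 15, 76.
PvuII cuts after base 3 of each site, so after positions 17, 78.
Circular molecule, 2 cuts → 2 fragments:
  18–78 → 61 bp
  79–92 then 1–17 → 14 + 17 = 31 bp
Sorted largest to smallest: 61, 31 bp.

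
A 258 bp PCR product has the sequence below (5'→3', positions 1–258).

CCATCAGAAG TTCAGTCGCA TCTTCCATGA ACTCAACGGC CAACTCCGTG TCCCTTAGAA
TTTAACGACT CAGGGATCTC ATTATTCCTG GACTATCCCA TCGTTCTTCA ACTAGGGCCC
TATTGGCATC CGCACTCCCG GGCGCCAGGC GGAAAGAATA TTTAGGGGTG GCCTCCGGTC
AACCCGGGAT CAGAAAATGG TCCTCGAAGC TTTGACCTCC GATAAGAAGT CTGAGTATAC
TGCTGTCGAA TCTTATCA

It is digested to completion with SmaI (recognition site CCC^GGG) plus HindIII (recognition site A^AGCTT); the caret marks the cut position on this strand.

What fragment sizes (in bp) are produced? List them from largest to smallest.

139, 51, 46, 22 bp

SmaI sites (CCCGGG) start at positions 137, 183.
SmaI cuts after base 3 of each site, so after positions 139, 185.
The HindIII site (AAGCTT) starts at position 207.
HindIII cuts after the first base of each site, so after position 207.
Combined cut positions: 139, 185, 207.
Linear molecule, 3 cuts → 4 fragments:
  1–139 → 139 bp
  140–185 → 46 bp
  186–207 → 22 bp
  208–258 → 51 bp
Sorted largest to smallest: 139, 51, 46, 22 bp.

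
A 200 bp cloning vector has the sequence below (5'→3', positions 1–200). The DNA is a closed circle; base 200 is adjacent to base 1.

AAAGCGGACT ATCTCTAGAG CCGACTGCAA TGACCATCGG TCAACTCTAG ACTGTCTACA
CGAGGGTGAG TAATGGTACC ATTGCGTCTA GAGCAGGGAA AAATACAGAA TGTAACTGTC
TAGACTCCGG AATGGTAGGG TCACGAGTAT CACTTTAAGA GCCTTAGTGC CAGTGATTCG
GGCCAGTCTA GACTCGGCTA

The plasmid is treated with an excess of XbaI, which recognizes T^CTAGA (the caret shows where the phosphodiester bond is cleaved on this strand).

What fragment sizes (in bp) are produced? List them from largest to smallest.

XbaI sites (TCTAGA) start at positions 14, 46, 87, 119, 187.
XbaI cuts after the first base of each site, so after positions 14, 46, 87, 119, 187.
Circular molecule, 5 cuts → 5 fragments:
  15–46 → 32 bp
  47–87 → 41 bp
  88–119 → 32 bp
  120–187 → 68 bp
  188–200 then 1–14 → 13 + 14 = 27 bp
Sorted largest to smallest: 68, 41, 32, 32, 27 bp.

68, 41, 32, 32, 27 bp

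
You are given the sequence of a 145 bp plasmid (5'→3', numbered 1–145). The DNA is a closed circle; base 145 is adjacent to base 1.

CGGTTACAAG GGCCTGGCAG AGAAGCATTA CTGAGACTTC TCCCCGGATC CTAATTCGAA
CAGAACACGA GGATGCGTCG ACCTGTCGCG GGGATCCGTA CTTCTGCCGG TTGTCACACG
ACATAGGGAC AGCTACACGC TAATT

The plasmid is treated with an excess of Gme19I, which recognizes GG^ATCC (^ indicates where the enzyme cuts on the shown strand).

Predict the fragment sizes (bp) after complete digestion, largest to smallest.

Gme19I sites (GGATCC) start at positions 46, 92.
Gme19I cuts after base 2 of each site, so after positions 47, 93.
Circular molecule, 2 cuts → 2 fragments:
  48–93 → 46 bp
  94–145 then 1–47 → 52 + 47 = 99 bp
Sorted largest to smallest: 99, 46 bp.

99, 46 bp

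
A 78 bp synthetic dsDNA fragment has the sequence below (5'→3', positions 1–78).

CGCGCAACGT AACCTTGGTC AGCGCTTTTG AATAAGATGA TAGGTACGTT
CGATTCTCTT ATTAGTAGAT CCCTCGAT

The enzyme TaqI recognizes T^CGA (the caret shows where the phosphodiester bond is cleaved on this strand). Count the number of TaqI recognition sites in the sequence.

TCGA occurs starting at positions 50, 74.
TaqI cuts at 2 sites.

2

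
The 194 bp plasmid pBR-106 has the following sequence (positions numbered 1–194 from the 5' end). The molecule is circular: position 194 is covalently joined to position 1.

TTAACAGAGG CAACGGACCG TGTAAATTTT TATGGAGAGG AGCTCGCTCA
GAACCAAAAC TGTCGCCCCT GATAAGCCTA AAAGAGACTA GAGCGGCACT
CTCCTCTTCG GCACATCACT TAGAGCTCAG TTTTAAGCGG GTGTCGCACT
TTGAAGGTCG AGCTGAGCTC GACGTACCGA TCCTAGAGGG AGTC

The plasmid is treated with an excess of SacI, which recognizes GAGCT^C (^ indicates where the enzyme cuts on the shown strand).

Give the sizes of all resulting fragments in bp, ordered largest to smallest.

83, 69, 42 bp

SacI sites (GAGCTC) start at positions 40, 123, 165.
SacI cuts after base 5 of each site (before the last base), so after positions 44, 127, 169.
Circular molecule, 3 cuts → 3 fragments:
  45–127 → 83 bp
  128–169 → 42 bp
  170–194 then 1–44 → 25 + 44 = 69 bp
Sorted largest to smallest: 83, 69, 42 bp.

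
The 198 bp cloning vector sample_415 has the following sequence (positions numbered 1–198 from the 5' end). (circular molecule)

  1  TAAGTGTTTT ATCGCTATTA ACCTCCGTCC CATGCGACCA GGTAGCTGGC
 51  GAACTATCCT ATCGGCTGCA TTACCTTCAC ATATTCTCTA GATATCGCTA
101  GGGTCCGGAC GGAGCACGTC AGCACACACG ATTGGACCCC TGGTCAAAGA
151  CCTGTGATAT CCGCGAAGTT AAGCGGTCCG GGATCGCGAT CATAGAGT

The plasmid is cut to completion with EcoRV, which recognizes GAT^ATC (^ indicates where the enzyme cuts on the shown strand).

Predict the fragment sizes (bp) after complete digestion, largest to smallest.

EcoRV sites (GATATC) start at positions 91, 156.
EcoRV cuts after base 3 of each site, so after positions 93, 158.
Circular molecule, 2 cuts → 2 fragments:
  94–158 → 65 bp
  159–198 then 1–93 → 40 + 93 = 133 bp
Sorted largest to smallest: 133, 65 bp.

133, 65 bp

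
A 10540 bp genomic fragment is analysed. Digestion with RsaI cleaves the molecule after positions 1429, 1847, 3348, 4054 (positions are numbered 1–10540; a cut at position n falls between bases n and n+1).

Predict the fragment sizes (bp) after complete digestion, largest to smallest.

6486, 1501, 1429, 706, 418 bp

Linear molecule, 4 cuts → 5 fragments:
  1429 − 0 = 1429 bp
  1847 − 1429 = 418 bp
  3348 − 1847 = 1501 bp
  4054 − 3348 = 706 bp
  10540 − 4054 = 6486 bp
Sorted largest to smallest: 6486, 1501, 1429, 706, 418 bp.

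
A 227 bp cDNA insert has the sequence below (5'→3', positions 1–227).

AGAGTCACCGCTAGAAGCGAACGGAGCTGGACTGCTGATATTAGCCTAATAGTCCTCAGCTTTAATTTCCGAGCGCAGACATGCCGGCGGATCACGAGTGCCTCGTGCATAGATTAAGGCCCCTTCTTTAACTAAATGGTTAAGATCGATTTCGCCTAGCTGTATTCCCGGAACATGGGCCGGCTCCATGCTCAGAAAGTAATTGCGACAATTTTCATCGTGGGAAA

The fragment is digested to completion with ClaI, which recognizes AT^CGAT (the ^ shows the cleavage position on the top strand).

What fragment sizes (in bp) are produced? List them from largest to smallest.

146, 81 bp

The ClaI site (ATCGAT) starts at position 145.
ClaI cuts after base 2 of each site, so after position 146.
Linear molecule, 1 cut → 2 fragments:
  1–146 → 146 bp
  147–227 → 81 bp
Sorted largest to smallest: 146, 81 bp.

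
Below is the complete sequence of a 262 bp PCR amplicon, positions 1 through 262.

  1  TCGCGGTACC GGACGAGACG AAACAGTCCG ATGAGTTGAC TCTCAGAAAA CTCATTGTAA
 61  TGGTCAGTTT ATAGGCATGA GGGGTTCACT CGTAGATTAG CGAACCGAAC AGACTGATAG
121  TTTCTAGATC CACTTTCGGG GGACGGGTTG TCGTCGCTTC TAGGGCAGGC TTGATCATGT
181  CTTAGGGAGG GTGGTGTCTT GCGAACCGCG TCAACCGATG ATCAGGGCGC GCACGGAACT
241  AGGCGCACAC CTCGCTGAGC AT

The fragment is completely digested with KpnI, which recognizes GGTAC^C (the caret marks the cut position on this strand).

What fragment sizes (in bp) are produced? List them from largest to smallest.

The KpnI site (GGTACC) starts at position 5.
KpnI cuts after base 5 of each site (before the last base), so after position 9.
Linear molecule, 1 cut → 2 fragments:
  1–9 → 9 bp
  10–262 → 253 bp
Sorted largest to smallest: 253, 9 bp.

253, 9 bp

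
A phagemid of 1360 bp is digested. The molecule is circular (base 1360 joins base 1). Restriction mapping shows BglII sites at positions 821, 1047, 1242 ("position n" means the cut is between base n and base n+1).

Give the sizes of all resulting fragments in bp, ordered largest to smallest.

Circular molecule, 3 cuts → 3 fragments:
  1047 − 821 = 226 bp
  1242 − 1047 = 195 bp
  wrap: 1360 − 1242 + 821 = 939 bp
Sorted largest to smallest: 939, 226, 195 bp.

939, 226, 195 bp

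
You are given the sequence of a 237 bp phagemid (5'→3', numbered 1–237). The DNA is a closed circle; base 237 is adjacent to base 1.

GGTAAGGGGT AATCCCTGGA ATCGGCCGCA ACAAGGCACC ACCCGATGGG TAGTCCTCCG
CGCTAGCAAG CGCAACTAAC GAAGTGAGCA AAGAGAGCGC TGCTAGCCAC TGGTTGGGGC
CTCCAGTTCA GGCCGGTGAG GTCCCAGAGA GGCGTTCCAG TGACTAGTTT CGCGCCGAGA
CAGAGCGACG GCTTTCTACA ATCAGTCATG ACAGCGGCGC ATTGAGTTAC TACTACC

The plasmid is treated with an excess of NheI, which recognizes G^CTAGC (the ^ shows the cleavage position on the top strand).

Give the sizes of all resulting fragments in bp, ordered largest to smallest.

197, 40 bp

NheI sites (GCTAGC) start at positions 62, 102.
NheI cuts after the first base of each site, so after positions 62, 102.
Circular molecule, 2 cuts → 2 fragments:
  63–102 → 40 bp
  103–237 then 1–62 → 135 + 62 = 197 bp
Sorted largest to smallest: 197, 40 bp.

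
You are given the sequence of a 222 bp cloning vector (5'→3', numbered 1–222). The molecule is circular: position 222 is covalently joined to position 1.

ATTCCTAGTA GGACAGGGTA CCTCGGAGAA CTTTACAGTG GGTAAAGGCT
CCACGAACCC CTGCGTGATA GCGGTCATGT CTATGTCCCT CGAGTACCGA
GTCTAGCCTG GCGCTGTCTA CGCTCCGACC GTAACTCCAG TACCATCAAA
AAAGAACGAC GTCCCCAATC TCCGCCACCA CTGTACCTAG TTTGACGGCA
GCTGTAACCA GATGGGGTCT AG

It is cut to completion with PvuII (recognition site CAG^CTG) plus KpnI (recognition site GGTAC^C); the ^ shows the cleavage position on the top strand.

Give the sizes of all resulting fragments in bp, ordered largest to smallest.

180, 42 bp

The PvuII site (CAGCTG) starts at position 199.
PvuII cuts after base 3 of each site, so after position 201.
The KpnI site (GGTACC) starts at position 17.
KpnI cuts after base 5 of each site (before the last base), so after position 21.
Combined cut positions: 21, 201.
Circular molecule, 2 cuts → 2 fragments:
  22–201 → 180 bp
  202–222 then 1–21 → 21 + 21 = 42 bp
Sorted largest to smallest: 180, 42 bp.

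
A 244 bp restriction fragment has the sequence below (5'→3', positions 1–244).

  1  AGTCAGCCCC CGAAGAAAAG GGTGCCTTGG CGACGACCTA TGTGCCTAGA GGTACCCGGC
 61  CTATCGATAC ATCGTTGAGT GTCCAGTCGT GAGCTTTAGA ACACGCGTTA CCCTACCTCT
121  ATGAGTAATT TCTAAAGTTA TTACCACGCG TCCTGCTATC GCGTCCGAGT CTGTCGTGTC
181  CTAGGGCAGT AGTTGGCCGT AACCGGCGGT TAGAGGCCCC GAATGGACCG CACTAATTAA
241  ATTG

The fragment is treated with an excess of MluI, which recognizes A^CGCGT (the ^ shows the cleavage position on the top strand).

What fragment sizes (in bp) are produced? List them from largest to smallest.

MluI sites (ACGCGT) start at positions 103, 146.
MluI cuts after the first base of each site, so after positions 103, 146.
Linear molecule, 2 cuts → 3 fragments:
  1–103 → 103 bp
  104–146 → 43 bp
  147–244 → 98 bp
Sorted largest to smallest: 103, 98, 43 bp.

103, 98, 43 bp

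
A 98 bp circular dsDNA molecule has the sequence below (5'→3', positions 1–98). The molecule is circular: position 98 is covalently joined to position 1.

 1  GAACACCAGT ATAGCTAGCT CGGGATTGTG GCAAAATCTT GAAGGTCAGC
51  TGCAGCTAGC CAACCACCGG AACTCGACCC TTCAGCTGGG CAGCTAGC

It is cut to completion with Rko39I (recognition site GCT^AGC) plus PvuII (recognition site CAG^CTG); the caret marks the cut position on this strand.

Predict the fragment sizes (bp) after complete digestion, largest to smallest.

Rko39I sites (GCTAGC) start at positions 14, 55, 93.
Rko39I cuts after base 3 of each site, so after positions 16, 57, 95.
PvuII sites (CAGCTG) start at positions 47, 83.
PvuII cuts after base 3 of each site, so after positions 49, 85.
Combined cut positions: 16, 49, 57, 85, 95.
Circular molecule, 5 cuts → 5 fragments:
  17–49 → 33 bp
  50–57 → 8 bp
  58–85 → 28 bp
  86–95 → 10 bp
  96–98 then 1–16 → 3 + 16 = 19 bp
Sorted largest to smallest: 33, 28, 19, 10, 8 bp.

33, 28, 19, 10, 8 bp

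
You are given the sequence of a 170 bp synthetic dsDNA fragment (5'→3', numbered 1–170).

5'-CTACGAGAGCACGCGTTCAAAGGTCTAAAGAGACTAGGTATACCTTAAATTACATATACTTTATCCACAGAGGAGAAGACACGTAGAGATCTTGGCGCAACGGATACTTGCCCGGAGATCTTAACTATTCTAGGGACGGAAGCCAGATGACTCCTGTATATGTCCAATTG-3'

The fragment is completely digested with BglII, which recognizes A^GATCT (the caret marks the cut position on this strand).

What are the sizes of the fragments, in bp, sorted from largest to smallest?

BglII sites (AGATCT) start at positions 87, 116.
BglII cuts after the first base of each site, so after positions 87, 116.
Linear molecule, 2 cuts → 3 fragments:
  1–87 → 87 bp
  88–116 → 29 bp
  117–170 → 54 bp
Sorted largest to smallest: 87, 54, 29 bp.

87, 54, 29 bp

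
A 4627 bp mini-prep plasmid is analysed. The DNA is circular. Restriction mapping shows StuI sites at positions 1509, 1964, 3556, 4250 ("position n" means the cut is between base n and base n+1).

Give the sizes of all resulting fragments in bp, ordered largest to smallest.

Circular molecule, 4 cuts → 4 fragments:
  1964 − 1509 = 455 bp
  3556 − 1964 = 1592 bp
  4250 − 3556 = 694 bp
  wrap: 4627 − 4250 + 1509 = 1886 bp
Sorted largest to smallest: 1886, 1592, 694, 455 bp.

1886, 1592, 694, 455 bp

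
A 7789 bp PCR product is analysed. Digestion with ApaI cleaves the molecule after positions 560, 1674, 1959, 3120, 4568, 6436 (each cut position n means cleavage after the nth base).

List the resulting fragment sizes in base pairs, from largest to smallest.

Linear molecule, 6 cuts → 7 fragments:
  560 − 0 = 560 bp
  1674 − 560 = 1114 bp
  1959 − 1674 = 285 bp
  3120 − 1959 = 1161 bp
  4568 − 3120 = 1448 bp
  6436 − 4568 = 1868 bp
  7789 − 6436 = 1353 bp
Sorted largest to smallest: 1868, 1448, 1353, 1161, 1114, 560, 285 bp.

1868, 1448, 1353, 1161, 1114, 560, 285 bp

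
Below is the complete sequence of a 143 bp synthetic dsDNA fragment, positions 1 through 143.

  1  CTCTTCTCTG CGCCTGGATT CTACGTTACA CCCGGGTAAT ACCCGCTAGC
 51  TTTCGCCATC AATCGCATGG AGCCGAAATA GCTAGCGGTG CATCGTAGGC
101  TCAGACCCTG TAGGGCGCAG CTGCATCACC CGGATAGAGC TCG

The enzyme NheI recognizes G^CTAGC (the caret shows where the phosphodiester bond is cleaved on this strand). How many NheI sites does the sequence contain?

2

GCTAGC occurs starting at positions 45, 81.
NheI cuts at 2 sites.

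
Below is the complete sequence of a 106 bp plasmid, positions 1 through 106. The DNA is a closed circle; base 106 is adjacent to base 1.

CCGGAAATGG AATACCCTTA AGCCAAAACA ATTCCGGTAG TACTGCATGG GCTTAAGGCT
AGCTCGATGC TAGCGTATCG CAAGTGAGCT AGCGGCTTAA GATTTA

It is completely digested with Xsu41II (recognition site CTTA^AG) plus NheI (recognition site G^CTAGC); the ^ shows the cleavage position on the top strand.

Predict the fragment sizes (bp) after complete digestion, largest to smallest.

35, 27, 19, 11, 11, 3 bp

Xsu41II sites (CTTAAG) start at positions 17, 52, 96.
Xsu41II cuts after base 4 of each site, so after positions 20, 55, 99.
NheI sites (GCTAGC) start at positions 58, 69, 88.
NheI cuts after the first base of each site, so after positions 58, 69, 88.
Combined cut positions: 20, 55, 58, 69, 88, 99.
Circular molecule, 6 cuts → 6 fragments:
  21–55 → 35 bp
  56–58 → 3 bp
  59–69 → 11 bp
  70–88 → 19 bp
  89–99 → 11 bp
  100–106 then 1–20 → 7 + 20 = 27 bp
Sorted largest to smallest: 35, 27, 19, 11, 11, 3 bp.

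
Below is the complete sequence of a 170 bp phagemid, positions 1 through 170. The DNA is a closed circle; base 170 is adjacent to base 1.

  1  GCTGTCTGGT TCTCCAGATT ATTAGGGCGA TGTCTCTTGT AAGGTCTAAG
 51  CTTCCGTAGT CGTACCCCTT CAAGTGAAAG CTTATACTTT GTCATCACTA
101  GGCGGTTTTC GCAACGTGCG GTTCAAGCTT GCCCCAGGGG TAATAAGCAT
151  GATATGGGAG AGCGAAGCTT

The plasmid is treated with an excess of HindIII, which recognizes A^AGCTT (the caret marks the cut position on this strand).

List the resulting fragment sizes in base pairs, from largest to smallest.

HindIII sites (AAGCTT) start at positions 48, 78, 125, 165.
HindIII cuts after the first base of each site, so after positions 48, 78, 125, 165.
Circular molecule, 4 cuts → 4 fragments:
  49–78 → 30 bp
  79–125 → 47 bp
  126–165 → 40 bp
  166–170 then 1–48 → 5 + 48 = 53 bp
Sorted largest to smallest: 53, 47, 40, 30 bp.

53, 47, 40, 30 bp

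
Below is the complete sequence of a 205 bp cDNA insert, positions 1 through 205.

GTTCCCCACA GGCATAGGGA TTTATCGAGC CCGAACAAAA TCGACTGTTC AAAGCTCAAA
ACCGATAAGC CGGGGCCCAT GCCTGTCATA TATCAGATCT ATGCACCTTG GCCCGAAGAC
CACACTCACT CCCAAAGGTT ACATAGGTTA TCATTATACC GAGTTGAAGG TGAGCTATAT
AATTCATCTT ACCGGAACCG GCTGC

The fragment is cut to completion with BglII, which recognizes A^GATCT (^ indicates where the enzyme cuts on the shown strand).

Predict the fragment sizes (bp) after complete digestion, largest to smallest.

110, 95 bp

The BglII site (AGATCT) starts at position 95.
BglII cuts after the first base of each site, so after position 95.
Linear molecule, 1 cut → 2 fragments:
  1–95 → 95 bp
  96–205 → 110 bp
Sorted largest to smallest: 110, 95 bp.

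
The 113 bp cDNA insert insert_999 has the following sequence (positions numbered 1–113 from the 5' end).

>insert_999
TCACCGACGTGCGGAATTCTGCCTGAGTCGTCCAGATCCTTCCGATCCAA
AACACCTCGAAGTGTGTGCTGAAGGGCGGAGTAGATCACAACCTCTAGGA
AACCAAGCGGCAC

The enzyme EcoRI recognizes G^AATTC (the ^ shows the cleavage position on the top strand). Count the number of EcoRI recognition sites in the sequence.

1

GAATTC occurs starting at position 14.
EcoRI cuts at 1 site.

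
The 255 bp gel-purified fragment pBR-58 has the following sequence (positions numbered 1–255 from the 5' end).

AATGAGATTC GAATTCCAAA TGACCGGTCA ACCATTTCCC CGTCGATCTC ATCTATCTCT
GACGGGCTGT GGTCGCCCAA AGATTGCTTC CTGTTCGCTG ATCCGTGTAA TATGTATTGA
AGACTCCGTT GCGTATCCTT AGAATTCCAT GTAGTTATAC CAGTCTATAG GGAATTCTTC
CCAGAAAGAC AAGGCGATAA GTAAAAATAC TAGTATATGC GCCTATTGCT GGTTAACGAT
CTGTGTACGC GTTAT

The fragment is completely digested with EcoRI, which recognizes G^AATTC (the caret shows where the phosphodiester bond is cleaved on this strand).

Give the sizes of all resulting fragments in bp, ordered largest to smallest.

EcoRI sites (GAATTC) start at positions 11, 142, 172.
EcoRI cuts after the first base of each site, so after positions 11, 142, 172.
Linear molecule, 3 cuts → 4 fragments:
  1–11 → 11 bp
  12–142 → 131 bp
  143–172 → 30 bp
  173–255 → 83 bp
Sorted largest to smallest: 131, 83, 30, 11 bp.

131, 83, 30, 11 bp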